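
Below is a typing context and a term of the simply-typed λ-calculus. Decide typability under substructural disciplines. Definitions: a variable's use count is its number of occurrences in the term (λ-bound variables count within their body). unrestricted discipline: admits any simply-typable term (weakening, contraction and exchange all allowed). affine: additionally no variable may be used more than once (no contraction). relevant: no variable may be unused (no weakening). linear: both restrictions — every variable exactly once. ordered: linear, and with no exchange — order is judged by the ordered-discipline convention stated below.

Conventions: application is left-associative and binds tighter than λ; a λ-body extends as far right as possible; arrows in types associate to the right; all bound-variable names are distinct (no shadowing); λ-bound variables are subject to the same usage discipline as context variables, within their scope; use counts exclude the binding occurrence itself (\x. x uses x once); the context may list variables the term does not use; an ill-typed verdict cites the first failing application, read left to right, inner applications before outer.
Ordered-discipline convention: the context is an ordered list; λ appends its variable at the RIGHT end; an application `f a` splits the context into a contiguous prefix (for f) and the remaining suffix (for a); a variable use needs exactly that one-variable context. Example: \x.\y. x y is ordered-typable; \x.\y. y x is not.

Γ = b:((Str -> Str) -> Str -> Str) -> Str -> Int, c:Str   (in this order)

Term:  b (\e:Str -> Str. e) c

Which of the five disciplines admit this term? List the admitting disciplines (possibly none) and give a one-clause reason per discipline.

admitted in: ordered, linear, affine, relevant, unrestricted
counts: b=1, c=1, e [bound]=1
uses in reading order: b, e, c
typing: well-typed — term : Int
ordered: ✓, b, c, e once each; derivable with no W/C/E
linear: ✓, each of b, c, e used exactly once
affine: ✓, none of b, c, e used more than once
relevant: ✓, every one of b, c, e appears
unrestricted: ✓, well-typed at Int; no restrictions here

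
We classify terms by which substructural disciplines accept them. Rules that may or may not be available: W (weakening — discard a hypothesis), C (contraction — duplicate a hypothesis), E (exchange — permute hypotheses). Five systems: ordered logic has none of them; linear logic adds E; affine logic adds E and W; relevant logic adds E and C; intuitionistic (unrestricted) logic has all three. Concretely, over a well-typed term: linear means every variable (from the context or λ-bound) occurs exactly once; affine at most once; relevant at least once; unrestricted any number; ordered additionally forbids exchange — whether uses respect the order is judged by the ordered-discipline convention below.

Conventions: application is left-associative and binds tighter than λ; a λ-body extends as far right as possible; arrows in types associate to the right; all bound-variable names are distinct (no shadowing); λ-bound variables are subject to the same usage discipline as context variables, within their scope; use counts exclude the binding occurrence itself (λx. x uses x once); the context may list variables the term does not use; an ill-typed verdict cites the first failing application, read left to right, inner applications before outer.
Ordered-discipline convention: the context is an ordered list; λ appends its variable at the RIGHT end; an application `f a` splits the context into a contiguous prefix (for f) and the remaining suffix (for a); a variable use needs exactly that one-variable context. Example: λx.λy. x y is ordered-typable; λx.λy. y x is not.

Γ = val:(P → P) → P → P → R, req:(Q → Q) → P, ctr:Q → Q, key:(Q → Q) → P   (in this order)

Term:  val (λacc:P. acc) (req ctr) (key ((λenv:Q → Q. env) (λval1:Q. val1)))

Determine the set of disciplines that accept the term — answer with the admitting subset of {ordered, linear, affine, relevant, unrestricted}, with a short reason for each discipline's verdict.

admitted by: ordered, linear, affine, relevant, unrestricted
variable uses: val: 1, req: 1, ctr: 1, key: 1, acc (bound): 1, env (bound): 1, val1 (bound): 1
order of uses: val, acc, req, ctr, key, env, val1
typing: ✓ — R
ordered: ✓, single-use (val, req, ctr, key, acc, env, val1), ordered derivation ok
linear: ✓, each of val, req, ctr, key, acc, env, val1 used exactly once
affine: ✓, no duplicate uses among val, req, ctr, key, acc, env, val1
relevant: ✓, none of val, req, ctr, key, acc, env, val1 goes unused
unrestricted: ✓, type-checks (R) and nothing is barred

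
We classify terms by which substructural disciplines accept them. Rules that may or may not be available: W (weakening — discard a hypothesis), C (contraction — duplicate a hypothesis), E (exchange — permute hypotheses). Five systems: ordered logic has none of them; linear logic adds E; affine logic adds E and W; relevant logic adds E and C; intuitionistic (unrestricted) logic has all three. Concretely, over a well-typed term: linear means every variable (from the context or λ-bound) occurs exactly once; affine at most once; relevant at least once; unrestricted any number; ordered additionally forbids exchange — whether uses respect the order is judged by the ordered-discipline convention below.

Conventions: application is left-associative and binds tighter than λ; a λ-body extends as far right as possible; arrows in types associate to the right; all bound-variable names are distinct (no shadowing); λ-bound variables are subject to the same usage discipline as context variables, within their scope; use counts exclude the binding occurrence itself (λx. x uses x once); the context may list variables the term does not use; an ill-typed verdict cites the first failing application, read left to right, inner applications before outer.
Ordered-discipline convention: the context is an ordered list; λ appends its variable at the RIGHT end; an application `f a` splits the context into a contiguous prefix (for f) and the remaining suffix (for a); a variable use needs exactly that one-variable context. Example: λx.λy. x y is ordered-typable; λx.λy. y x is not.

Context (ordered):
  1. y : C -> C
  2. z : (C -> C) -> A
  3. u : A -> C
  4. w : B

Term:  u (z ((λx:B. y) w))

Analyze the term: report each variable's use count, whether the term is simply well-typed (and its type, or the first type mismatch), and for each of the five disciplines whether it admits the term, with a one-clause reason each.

variable uses: y: 1×; z: 1×; u: 1×; w: 1×; x (λ-bound): 0×
left-to-right use order: u, z, y, w
typing: well-typed at C
ordered: ✗ — unused: x — weakening required
linear: ✗ — unused: x — weakening required
affine: ✓ — y, z, u, w, x: no repeats, contraction unneeded
relevant: ✗ — unused: x — weakening required
unrestricted: ✓ — simply typable at C; W, C, E all held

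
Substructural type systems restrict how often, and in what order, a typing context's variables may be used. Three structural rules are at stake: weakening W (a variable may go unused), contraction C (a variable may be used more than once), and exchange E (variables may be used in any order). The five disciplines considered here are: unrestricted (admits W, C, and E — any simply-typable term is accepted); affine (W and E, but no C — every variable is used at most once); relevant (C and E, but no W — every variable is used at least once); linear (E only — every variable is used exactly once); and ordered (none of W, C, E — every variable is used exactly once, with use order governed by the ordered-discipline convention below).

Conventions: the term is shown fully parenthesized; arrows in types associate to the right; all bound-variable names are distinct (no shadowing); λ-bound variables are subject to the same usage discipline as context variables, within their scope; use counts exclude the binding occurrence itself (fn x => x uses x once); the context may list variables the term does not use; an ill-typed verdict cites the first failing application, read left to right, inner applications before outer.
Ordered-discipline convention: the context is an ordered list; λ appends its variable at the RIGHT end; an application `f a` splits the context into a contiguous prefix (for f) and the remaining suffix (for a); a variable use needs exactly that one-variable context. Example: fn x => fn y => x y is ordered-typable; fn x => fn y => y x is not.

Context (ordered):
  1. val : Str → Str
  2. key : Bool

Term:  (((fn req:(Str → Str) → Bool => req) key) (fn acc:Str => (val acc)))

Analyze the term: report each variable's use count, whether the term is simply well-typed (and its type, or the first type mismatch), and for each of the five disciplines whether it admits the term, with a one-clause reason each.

usage: val: 1×, key: 1×, req (λ-bound): 1×, acc (λ-bound): 1×
order of uses: req, key, val, acc
typing: ill-typed: an argument Bool mismatches the expected (Str → Str) → Bool
ordered: ✗, not simply typable
linear: ✗, fails simple typing
affine: ✗, a type mismatch blocks all five
relevant: ✗, the type mismatch rejects it
unrestricted: ✗, not simply typable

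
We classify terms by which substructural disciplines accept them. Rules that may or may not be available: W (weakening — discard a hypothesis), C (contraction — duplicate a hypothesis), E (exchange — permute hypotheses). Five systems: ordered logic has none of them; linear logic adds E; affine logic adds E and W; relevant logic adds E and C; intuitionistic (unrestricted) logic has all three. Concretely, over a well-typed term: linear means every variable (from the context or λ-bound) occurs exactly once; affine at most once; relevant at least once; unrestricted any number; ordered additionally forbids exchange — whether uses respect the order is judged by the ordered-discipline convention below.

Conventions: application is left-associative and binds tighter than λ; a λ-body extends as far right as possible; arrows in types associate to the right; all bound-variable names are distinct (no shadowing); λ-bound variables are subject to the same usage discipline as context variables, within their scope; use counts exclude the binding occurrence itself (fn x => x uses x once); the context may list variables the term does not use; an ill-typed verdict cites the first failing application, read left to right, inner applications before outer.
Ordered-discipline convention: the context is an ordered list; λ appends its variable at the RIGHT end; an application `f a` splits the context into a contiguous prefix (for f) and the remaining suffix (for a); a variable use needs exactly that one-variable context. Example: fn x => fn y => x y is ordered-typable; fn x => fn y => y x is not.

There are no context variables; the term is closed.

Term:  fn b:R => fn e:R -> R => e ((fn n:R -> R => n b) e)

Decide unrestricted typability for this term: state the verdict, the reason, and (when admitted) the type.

yes — simply typable at R -> (R -> R) -> R; W, C, E all held; term : R -> (R -> R) -> R
variable uses: b (λ-bound)=1; e (λ-bound)=2; n (λ-bound)=1
use order (left to right): e, n, b, e
typing: well-typed at R -> (R -> R) -> R
all disciplines: ordered ✗ | linear ✗ | affine ✗ | relevant ✓ | unrestricted ✓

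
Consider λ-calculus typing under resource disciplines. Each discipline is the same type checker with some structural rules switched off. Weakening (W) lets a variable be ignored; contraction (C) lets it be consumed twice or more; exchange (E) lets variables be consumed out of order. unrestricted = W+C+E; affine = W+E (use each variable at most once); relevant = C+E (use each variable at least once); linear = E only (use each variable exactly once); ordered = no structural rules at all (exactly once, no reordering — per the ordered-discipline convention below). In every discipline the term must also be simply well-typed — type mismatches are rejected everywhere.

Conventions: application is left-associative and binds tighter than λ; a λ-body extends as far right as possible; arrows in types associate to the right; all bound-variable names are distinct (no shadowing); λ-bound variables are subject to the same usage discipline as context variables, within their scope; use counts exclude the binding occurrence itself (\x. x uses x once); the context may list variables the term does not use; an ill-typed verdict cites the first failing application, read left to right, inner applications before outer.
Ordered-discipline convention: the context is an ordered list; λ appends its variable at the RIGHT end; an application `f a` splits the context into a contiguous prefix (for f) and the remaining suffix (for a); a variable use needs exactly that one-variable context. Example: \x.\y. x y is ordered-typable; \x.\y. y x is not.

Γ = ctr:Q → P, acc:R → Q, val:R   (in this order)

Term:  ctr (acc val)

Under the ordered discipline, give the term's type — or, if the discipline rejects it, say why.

term : P
counts: ctr: 1×; acc: 1×; val: 1×
order of uses: ctr, acc, val
typing: the term checks, with type P
all disciplines: ordered ✓, linear ✓, affine ✓, relevant ✓, unrestricted ✓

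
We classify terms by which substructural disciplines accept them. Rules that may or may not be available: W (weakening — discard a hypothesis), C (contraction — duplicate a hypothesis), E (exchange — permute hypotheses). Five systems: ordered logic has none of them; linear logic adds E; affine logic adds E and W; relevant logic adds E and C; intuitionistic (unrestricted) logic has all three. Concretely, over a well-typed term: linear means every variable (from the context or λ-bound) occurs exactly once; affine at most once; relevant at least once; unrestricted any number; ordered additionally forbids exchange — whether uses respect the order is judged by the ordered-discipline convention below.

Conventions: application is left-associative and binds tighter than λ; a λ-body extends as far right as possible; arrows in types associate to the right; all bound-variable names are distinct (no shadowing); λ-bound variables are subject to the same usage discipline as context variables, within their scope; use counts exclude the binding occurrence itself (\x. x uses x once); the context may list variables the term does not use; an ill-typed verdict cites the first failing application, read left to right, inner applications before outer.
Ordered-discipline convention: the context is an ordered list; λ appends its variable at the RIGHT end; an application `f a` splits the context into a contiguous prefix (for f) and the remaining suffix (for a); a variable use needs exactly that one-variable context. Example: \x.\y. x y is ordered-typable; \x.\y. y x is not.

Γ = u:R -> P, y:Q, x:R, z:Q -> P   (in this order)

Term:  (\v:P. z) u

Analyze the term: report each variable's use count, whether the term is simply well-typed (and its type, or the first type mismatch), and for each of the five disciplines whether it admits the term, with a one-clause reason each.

use counts: u ×1, y ×0, x ×0, z ×1, v (bound) ×0
order of uses: z, u
typing: ill-typed: an application expects P but receives R -> P
ordered: ✗, not simply typable
linear: ✗, fails simple typing
affine: ✗, a type mismatch blocks all five
relevant: ✗, the type mismatch rejects it
unrestricted: ✗, not simply typable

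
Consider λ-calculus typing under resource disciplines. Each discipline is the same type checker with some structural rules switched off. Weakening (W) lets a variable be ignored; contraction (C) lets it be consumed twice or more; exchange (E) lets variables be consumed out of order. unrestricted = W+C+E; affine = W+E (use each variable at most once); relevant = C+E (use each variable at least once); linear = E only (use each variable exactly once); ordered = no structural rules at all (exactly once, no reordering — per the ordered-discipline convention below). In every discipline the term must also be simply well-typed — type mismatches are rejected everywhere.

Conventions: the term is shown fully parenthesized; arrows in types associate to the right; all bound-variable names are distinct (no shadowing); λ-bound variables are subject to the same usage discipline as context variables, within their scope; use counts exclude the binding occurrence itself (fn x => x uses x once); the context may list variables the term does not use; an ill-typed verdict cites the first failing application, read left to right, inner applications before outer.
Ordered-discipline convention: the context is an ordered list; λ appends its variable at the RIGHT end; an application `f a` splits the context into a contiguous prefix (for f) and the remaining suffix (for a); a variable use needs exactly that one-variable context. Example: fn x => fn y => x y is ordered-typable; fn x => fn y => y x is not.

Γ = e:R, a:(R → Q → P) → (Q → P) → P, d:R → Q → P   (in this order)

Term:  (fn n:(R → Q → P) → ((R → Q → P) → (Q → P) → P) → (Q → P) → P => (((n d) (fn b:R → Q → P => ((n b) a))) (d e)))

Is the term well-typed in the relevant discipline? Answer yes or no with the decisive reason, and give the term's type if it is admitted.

yes — none of e, a, d, n, b goes unused; term : ((R → Q → P) → ((R → Q → P) → (Q → P) → P) → (Q → P) → P) → P
usage: e: 1×, a: 1×, d: 2×, n (λ-bound): 2×, b (λ-bound): 1×
left-to-right use order: n, d, n, b, a, d, e
typing: ✓ — ((R → Q → P) → ((R → Q → P) → (Q → P) → P) → (Q → P) → P) → P
per-discipline verdicts: ordered ✗ | linear ✗ | affine ✗ | relevant ✓ | unrestricted ✓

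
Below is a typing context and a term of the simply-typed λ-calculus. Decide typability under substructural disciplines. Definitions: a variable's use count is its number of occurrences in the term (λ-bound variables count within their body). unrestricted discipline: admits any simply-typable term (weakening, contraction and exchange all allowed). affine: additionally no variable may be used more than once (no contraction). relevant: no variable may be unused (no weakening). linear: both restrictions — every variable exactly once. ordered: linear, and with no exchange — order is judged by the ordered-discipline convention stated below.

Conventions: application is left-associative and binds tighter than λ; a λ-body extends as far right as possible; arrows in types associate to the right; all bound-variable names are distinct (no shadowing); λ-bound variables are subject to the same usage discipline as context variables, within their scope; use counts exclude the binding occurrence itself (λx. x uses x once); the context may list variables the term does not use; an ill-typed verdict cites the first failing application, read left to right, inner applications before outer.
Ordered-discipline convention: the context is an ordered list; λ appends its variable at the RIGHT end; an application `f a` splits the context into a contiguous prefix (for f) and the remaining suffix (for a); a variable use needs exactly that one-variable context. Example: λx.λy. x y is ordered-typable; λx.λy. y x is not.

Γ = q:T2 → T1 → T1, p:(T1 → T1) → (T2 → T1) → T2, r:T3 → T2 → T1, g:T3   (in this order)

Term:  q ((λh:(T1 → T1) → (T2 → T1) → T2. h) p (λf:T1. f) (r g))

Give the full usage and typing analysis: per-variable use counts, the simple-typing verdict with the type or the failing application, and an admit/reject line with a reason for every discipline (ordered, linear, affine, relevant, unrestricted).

variable uses: q: 1, p: 1, r: 1, g: 1, h [bound]: 1, f [bound]: 1
order of uses: q, h, p, f, r, g
typing: well-typed — term : T1 → T1
ordered: ✓ — q, p, r, g, h, f once each; derivable with no W/C/E
linear: ✓ — each of q, p, r, g, h, f used exactly once
affine: ✓ — q, p, r, g, h, f: no repeats, contraction unneeded
relevant: ✓ — q, p, r, g, h, f: all used, weakening unneeded
unrestricted: ✓ — simply typable at T1 → T1; W, C, E all held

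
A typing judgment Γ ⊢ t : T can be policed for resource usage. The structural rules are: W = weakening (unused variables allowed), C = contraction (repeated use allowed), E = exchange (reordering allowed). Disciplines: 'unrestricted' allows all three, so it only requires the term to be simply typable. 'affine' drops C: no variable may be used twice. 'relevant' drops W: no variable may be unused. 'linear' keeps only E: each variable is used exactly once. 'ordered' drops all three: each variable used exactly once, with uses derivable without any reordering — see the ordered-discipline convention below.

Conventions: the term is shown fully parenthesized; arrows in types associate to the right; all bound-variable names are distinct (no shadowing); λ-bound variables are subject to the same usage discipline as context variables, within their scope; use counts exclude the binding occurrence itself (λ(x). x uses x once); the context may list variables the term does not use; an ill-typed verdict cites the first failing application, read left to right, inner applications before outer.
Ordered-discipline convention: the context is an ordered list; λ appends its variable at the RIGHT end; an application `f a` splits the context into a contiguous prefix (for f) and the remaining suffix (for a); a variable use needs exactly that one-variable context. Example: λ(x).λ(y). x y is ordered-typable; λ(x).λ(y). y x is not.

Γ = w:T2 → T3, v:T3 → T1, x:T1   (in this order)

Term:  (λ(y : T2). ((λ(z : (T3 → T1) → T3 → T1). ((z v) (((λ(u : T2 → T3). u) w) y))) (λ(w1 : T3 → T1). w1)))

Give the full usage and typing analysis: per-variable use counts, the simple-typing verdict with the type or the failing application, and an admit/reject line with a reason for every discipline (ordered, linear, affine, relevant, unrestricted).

usage: w: 1×, v: 1×, x: 0×, y (bound): 1×, z (bound): 1×, u (bound): 1×, w1 (bound): 1×
order of uses: z, v, u, w, y, w1
typing: well-typed — term : T2 → T1
ordered ✗ (x left unused)
linear ✗ (x left unused)
affine ✓ (none of w, v, x, y, z, u, w1 used more than once)
relevant ✗ (x left unused)
unrestricted ✓ (typability at T2 → T1 is all that's needed)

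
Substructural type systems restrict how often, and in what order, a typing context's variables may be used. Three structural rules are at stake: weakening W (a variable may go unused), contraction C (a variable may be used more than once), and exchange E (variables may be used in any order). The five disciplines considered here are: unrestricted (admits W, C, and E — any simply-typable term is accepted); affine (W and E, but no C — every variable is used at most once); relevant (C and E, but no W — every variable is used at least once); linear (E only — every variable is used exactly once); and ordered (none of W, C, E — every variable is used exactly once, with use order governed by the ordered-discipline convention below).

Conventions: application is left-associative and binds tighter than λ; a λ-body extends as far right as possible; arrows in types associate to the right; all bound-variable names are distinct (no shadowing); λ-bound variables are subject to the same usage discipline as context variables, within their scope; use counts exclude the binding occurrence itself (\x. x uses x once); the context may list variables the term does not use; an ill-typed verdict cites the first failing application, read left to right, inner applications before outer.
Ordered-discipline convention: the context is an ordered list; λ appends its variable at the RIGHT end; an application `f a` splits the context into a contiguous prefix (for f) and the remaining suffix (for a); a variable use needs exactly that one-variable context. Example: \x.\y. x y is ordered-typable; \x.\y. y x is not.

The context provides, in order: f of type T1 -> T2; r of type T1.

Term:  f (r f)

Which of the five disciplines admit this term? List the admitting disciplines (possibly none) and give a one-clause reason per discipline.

admitting disciplines: none
counts: f: 2, r: 1
use order (left to right): f, r, f
typing: ill-typed: can't apply a value of type T1
ordered ✗ (a type mismatch blocks all five)
linear ✗ (the type mismatch rejects it)
affine ✗ (not simply typable)
relevant ✗ (fails simple typing)
unrestricted ✗ (a type mismatch blocks all five)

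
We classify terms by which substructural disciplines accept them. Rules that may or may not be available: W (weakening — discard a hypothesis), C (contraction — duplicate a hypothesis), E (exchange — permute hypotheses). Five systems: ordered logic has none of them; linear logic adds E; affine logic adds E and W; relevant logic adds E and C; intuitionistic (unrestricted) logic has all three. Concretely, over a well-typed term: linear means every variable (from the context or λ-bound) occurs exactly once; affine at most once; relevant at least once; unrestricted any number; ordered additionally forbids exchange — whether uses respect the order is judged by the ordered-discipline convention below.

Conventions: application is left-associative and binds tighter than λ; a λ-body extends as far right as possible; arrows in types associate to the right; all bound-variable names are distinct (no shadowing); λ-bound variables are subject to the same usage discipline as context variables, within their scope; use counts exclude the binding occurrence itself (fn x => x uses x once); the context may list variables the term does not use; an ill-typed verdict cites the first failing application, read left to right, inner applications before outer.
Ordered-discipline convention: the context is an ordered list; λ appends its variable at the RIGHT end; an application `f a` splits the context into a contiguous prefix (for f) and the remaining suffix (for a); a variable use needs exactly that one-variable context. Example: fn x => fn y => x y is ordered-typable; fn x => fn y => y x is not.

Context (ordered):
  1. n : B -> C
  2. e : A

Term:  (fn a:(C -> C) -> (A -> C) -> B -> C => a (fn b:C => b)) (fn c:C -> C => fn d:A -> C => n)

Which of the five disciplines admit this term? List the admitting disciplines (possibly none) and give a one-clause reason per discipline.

accepted by: affine, unrestricted
usage: n=1, e=0, a [bound]=1, b [bound]=1, c [bound]=0, d [bound]=0
use order (left to right): a, b, n
typing: well-typed at (A -> C) -> B -> C
ordered: ✗, e, c, d left unused
linear: ✗, e, c, d left unused
affine: ✓, at most one use each (n, e, a, b, c, d)
relevant: ✗, e, c, d left unused
unrestricted: ✓, well-typed at (A -> C) -> B -> C; no restrictions here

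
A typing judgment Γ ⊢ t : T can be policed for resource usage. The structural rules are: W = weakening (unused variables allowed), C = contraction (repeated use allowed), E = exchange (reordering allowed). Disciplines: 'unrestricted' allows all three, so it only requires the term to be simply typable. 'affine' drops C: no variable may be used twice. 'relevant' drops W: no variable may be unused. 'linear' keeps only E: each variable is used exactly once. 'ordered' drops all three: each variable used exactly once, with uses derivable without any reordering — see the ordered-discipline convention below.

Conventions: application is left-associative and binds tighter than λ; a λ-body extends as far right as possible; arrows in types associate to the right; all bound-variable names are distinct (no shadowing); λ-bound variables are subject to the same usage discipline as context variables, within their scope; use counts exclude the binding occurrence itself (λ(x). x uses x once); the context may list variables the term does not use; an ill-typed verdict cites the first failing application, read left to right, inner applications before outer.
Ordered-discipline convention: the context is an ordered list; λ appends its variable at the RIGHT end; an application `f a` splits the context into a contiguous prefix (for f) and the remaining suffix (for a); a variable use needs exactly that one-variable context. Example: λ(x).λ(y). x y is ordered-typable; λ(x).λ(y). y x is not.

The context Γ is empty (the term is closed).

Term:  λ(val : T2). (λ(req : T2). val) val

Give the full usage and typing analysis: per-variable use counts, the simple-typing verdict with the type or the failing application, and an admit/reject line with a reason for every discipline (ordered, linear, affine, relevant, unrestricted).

counts: val (λ-bound) ×2; req (λ-bound) ×0
uses in reading order: val, val
typing: ✓ — T2 -> T2
ordered: ✗, repeated use of val ×2; req left unused
linear: ✗, repeated use of val ×2; req left unused
affine: ✗, repeated use of val ×2
relevant: ✗, req left unused
unrestricted: ✓, typability at T2 -> T2 is all that's needed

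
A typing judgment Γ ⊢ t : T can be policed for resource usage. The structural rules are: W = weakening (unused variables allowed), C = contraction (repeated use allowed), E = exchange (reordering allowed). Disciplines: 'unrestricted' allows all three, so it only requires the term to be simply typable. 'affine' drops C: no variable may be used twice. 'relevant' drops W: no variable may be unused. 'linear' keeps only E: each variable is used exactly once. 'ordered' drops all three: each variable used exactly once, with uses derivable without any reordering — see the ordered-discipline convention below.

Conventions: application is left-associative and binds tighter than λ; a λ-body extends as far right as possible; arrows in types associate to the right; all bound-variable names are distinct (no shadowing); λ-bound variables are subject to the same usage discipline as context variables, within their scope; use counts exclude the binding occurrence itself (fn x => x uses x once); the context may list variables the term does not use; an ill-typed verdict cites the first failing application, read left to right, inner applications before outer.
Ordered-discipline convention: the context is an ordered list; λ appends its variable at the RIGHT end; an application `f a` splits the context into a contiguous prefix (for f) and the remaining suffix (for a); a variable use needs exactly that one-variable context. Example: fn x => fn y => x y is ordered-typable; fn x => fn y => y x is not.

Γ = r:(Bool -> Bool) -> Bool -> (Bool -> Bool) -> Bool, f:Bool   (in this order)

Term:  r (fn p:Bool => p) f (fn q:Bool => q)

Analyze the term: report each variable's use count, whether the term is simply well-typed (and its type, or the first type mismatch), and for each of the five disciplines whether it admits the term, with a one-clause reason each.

counts: r: 1×; f: 1×; p (bound): 1×; q (bound): 1×
uses in reading order: r, p, f, q
typing: the term checks, with type Bool
ordered: ✓, r, f, p, q: once each, no exchange needed
linear: ✓, single use per variable (r, f, p, q)
affine: ✓, no duplicate uses among r, f, p, q
relevant: ✓, r, f, p, q: all used, weakening unneeded
unrestricted: ✓, typability at Bool is all that's needed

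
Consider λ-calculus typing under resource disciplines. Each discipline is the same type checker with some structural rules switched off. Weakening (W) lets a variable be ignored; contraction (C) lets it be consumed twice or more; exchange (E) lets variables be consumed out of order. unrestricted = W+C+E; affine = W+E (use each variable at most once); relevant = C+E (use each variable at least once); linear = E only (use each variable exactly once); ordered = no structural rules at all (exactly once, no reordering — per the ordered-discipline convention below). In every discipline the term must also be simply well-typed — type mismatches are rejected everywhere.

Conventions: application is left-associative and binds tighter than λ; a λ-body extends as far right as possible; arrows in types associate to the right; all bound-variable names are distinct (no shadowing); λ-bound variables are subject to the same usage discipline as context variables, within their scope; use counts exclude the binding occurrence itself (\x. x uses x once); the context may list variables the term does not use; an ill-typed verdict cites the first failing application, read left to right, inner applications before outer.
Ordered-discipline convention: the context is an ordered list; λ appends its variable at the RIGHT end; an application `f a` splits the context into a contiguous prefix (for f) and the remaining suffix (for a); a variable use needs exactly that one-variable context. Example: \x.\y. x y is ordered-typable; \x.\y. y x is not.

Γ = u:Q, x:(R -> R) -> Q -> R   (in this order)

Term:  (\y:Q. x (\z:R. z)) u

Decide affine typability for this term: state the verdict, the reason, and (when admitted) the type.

yes — no duplicate uses among u, x, y, z; term : Q -> R
use counts: u: 1, x: 1, y (bound): 0, z (bound): 1
uses in reading order: x, z, u
typing: the term checks, with type Q -> R
across the five disciplines: ordered ✗; linear ✗; affine ✓; relevant ✗; unrestricted ✓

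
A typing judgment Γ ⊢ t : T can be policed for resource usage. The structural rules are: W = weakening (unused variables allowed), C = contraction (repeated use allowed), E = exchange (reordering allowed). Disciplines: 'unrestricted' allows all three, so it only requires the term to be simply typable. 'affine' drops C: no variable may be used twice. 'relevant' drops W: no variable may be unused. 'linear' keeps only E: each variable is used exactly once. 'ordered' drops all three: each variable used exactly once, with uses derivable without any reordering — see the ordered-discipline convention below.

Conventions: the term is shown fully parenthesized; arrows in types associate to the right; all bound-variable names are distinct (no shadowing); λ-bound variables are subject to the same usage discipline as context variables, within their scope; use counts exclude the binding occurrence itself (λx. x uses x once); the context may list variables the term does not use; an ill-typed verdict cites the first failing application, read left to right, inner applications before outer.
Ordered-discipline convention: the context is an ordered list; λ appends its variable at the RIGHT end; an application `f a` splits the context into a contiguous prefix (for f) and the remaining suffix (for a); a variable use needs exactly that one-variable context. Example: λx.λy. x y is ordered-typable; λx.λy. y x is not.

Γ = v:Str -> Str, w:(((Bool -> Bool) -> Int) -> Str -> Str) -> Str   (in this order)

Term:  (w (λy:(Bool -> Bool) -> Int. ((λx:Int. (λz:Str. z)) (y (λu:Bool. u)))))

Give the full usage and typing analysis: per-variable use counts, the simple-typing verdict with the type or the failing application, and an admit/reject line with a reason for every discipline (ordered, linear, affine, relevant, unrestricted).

counts: v: 0×, w: 1×, y (bound): 1×, x (bound): 0×, z (bound): 1×, u (bound): 1×
left-to-right use order: w, z, y, u
typing: well-typed at Str
ordered ✗ (needs weakening: v, x unused)
linear ✗ (needs weakening: v, x unused)
affine ✓ (no duplicate uses among v, w, y, x, z, u)
relevant ✗ (needs weakening: v, x unused)
unrestricted ✓ (simply typable at Str; W, C, E all held)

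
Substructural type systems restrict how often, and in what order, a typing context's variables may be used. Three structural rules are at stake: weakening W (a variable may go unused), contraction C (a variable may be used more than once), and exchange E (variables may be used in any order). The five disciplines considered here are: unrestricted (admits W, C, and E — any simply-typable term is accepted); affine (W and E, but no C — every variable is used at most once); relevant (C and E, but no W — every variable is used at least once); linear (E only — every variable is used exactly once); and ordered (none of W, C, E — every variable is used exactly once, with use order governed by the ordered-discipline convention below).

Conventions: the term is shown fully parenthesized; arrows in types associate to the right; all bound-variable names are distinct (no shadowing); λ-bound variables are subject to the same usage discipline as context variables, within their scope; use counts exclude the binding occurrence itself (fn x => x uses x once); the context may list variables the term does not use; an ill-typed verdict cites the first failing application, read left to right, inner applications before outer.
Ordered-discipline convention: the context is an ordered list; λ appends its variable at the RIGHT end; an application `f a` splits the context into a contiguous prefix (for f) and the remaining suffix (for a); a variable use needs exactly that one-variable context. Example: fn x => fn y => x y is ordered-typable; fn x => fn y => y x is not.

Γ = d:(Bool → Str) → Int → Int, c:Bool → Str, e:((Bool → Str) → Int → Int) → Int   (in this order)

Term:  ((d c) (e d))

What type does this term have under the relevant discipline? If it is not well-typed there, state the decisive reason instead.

term : Int
variable uses: d: 2, c: 1, e: 1
uses in reading order: d, c, e, d
typing: well-typed — term : Int
summary: ordered ✗ | linear ✗ | affine ✗ | relevant ✓ | unrestricted ✓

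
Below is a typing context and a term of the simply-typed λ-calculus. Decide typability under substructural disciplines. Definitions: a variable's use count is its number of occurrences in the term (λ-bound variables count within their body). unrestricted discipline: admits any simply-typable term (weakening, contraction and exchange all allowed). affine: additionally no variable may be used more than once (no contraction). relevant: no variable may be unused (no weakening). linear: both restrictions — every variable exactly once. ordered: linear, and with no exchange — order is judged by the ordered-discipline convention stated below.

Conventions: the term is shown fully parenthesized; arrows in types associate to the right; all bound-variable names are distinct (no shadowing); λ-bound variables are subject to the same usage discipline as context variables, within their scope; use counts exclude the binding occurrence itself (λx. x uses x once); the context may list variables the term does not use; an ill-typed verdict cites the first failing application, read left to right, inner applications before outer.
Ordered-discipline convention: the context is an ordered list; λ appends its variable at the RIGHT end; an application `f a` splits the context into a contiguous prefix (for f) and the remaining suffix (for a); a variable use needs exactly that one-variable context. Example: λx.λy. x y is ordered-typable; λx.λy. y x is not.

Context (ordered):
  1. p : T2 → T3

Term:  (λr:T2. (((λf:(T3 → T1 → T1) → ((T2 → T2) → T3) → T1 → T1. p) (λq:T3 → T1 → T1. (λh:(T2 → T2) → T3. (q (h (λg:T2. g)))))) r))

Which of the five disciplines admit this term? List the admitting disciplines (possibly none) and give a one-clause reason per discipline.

accepted by: affine, unrestricted
counts: p: 1; r (bound): 1; f (bound): 0; q (bound): 1; h (bound): 1; g (bound): 1
use order (left to right): p, q, h, g, r
typing: ✓ — T2 → T3
ordered ✗ (f never used (weakening))
linear ✗ (f never used (weakening))
affine ✓ (none of p, r, f, q, h, g used more than once)
relevant ✗ (f never used (weakening))
unrestricted ✓ (typability at T2 → T3 is all that's needed)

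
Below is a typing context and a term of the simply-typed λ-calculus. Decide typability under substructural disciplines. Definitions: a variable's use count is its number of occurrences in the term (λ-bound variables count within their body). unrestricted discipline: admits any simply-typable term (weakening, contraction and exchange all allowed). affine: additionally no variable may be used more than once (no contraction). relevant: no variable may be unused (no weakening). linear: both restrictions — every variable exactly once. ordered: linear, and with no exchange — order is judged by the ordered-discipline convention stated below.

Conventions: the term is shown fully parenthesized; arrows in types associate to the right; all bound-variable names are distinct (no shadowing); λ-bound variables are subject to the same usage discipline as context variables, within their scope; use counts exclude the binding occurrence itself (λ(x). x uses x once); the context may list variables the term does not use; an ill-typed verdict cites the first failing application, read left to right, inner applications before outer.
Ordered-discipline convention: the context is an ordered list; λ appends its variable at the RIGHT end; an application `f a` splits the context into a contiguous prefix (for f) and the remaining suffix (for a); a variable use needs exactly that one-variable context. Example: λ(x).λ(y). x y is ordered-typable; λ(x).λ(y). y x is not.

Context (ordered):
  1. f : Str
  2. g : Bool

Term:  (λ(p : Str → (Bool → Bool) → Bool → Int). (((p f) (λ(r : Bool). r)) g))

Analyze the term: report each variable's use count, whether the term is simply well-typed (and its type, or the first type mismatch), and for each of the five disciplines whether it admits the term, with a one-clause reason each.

variable uses: f: 1×; g: 1×; p (bound): 1×; r (bound): 1×
order of uses: p, f, r, g
typing: the term checks, with type (Str → (Bool → Bool) → Bool → Int) → Int
ordered: ✗, needs exchange: uses follow p, f, r, g
linear: ✓, each of f, g, p, r used exactly once
affine: ✓, at most one use each (f, g, p, r)
relevant: ✓, at least one use each (f, g, p, r)
unrestricted: ✓, simply typable at (Str → (Bool → Bool) → Bool → Int) → Int; W, C, E all held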